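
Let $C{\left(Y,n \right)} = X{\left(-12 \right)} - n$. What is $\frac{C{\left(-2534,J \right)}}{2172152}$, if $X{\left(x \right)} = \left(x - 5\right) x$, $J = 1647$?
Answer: $- \frac{1443}{2172152} \approx -0.00066432$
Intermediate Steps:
$X{\left(x \right)} = x \left(-5 + x\right)$ ($X{\left(x \right)} = \left(-5 + x\right) x = x \left(-5 + x\right)$)
$C{\left(Y,n \right)} = 204 - n$ ($C{\left(Y,n \right)} = - 12 \left(-5 - 12\right) - n = \left(-12\right) \left(-17\right) - n = 204 - n$)
$\frac{C{\left(-2534,J \right)}}{2172152} = \frac{204 - 1647}{2172152} = \left(204 - 1647\right) \frac{1}{2172152} = \left(-1443\right) \frac{1}{2172152} = - \frac{1443}{2172152}$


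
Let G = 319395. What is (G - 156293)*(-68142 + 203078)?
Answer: 22008331472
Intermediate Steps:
(G - 156293)*(-68142 + 203078) = (319395 - 156293)*(-68142 + 203078) = 163102*134936 = 22008331472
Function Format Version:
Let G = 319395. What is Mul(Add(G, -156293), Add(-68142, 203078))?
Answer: 22008331472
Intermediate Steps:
Mul(Add(G, -156293), Add(-68142, 203078)) = Mul(Add(319395, -156293), Add(-68142, 203078)) = Mul(163102, 134936) = 22008331472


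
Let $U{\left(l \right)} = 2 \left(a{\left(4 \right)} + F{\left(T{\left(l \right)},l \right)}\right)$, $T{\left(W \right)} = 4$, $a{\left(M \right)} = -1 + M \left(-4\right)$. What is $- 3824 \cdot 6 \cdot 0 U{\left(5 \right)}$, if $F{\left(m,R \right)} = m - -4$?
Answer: $0$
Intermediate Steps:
$a{\left(M \right)} = -1 - 4 M$
$F{\left(m,R \right)} = 4 + m$ ($F{\left(m,R \right)} = m + 4 = 4 + m$)
$U{\left(l \right)} = -18$ ($U{\left(l \right)} = 2 \left(\left(-1 - 16\right) + \left(4 + 4\right)\right) = 2 \left(\left(-1 - 16\right) + 8\right) = 2 \left(-17 + 8\right) = 2 \left(-9\right) = -18$)
$- 3824 \cdot 6 \cdot 0 U{\left(5 \right)} = - 3824 \cdot 6 \cdot 0 \left(-18\right) = - 3824 \cdot 0 \left(-18\right) = \left(-3824\right) 0 = 0$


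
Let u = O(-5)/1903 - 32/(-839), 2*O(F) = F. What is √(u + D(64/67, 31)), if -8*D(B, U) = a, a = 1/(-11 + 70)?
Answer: 5*√197114531678306/376801612 ≈ 0.18630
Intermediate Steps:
O(F) = F/2
a = 1/59 ≈ 0.016949
D(B, U) = -1/472 (D(B, U) = -⅛*1/59 = -1/472)
u = 117597/3193234 (u = ((½)*(-5))/1903 - 32/(-839) = -5/2*1/1903 - 32*(-1/839) = -5/3806 + 32/839 = 117597/3193234 ≈ 0.036827)
√(u + D(64/67, 31)) = √(117597/3193234 - 1/472) = √(26156275/753603224) = 5*√197114531678306/376801612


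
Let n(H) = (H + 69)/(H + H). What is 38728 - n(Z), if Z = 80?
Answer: 6196331/160 ≈ 38727.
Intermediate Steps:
n(H) = (69 + H)/(2*H) (n(H) = (69 + H)/((2*H)) = (69 + H)*(1/(2*H)) = (69 + H)/(2*H))
38728 - n(Z) = 38728 - (69 + 80)/(2*80) = 38728 - 149/(2*80) = 38728 - 1*149/160 = 38728 - 149/160 = 6196331/160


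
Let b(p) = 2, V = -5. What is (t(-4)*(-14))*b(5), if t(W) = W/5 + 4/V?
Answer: 224/5 ≈ 44.800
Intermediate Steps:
t(W) = -⅘ + W/5 (t(W) = W/5 + 4/(-5) = W*(⅕) + 4*(-⅕) = W/5 - ⅘ = -⅘ + W/5)
(t(-4)*(-14))*b(5) = ((-⅘ + (⅕)*(-4))*(-14))*2 = ((-⅘ - ⅘)*(-14))*2 = -8/5*(-14)*2 = (112/5)*2 = 224/5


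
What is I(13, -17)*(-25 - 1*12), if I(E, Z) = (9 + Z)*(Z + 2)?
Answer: -4440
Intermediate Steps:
I(E, Z) = (2 + Z)*(9 + Z) (I(E, Z) = (9 + Z)*(2 + Z) = (2 + Z)*(9 + Z))
I(13, -17)*(-25 - 1*12) = (18 + (-17)² + 11*(-17))*(-25 - 1*12) = (18 + 289 - 187)*(-25 - 12) = 120*(-37) = -4440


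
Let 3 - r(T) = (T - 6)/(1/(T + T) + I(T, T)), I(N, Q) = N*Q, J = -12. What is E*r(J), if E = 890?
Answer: 1921866/691 ≈ 2781.3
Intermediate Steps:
r(T) = 3 - (-6 + T)/(T**2 + 1/(2*T)) (r(T) = 3 - (T - 6)/(1/(T + T) + T*T) = 3 - (-6 + T)/(1/(2*T) + T**2) = 3 - (-6 + T)/(T**2 + 1/(2*T)))
E*r(J) = 890*((3 - 2*(-12)**2 + 6*(-12)**3 + 12*(-12))/(1 + 2*(-12)**3)) = 890*((3 - 2*144 + 6*(-1728) - 144)/(1 + 2*(-1728))) = 890*((3 - 288 - 10368 - 144)/(1 - 3456)) = 890*(-10797/(-3455)) = 890*(-1/3455*(-10797)) = 890*(10797/3455) = 1921866/691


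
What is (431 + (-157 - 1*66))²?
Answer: 43264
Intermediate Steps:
(431 + (-157 - 1*66))² = (431 + (-157 - 66))² = (431 - 223)² = 208² = 43264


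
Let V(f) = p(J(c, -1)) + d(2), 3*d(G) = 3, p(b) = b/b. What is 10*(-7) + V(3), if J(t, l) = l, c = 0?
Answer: -68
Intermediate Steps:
p(b) = 1
d(G) = 1 (d(G) = (⅓)*3 = 1)
V(f) = 2 (V(f) = 1 + 1 = 2)
10*(-7) + V(3) = 10*(-7) + 2 = -70 + 2 = -68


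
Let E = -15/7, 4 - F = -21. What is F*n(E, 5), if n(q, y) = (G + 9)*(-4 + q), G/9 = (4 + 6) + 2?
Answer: -125775/7 ≈ -17968.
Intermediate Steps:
F = 25 (F = 4 - 1*(-21) = 4 + 21 = 25)
E = -15/7 (E = -15*1/7 = -15/7 ≈ -2.1429)
G = 108 (G = 9*((4 + 6) + 2) = 9*(10 + 2) = 9*12 = 108)
n(q, y) = -468 + 117*q (n(q, y) = (108 + 9)*(-4 + q) = 117*(-4 + q) = -468 + 117*q)
F*n(E, 5) = 25*(-468 + 117*(-15/7)) = 25*(-468 - 1755/7) = 25*(-5031/7) = -125775/7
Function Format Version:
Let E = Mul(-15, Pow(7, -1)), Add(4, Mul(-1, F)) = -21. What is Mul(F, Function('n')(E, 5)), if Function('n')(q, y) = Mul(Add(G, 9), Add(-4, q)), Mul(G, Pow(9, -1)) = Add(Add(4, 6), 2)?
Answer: Rational(-125775, 7) ≈ -17968.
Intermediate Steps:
F = 25 (F = Add(4, Mul(-1, -21)) = Add(4, 21) = 25)
E = Rational(-15, 7) (E = Mul(-15, Rational(1, 7)) = Rational(-15, 7) ≈ -2.1429)
G = 108 (G = Mul(9, Add(Add(4, 6), 2)) = Mul(9, Add(10, 2)) = Mul(9, 12) = 108)
Function('n')(q, y) = Add(-468, Mul(117, q)) (Function('n')(q, y) = Mul(Add(108, 9), Add(-4, q)) = Mul(117, Add(-4, q)) = Add(-468, Mul(117, q)))
Mul(F, Function('n')(E, 5)) = Mul(25, Add(-468, Mul(117, Rational(-15, 7)))) = Mul(25, Add(-468, Rational(-1755, 7))) = Mul(25, Rational(-5031, 7)) = Rational(-125775, 7)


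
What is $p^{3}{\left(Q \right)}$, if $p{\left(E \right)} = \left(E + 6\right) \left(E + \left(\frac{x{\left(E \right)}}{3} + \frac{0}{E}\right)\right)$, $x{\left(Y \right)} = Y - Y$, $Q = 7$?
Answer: $753571$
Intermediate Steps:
$x{\left(Y \right)} = 0$
$p{\left(E \right)} = E \left(6 + E\right)$ ($p{\left(E \right)} = \left(E + 6\right) \left(E + \left(\frac{0}{3} + \frac{0}{E}\right)\right) = \left(6 + E\right) \left(E + \left(0 \cdot \frac{1}{3} + 0\right)\right) = \left(6 + E\right) \left(E + \left(0 + 0\right)\right) = \left(6 + E\right) \left(E + 0\right) = \left(6 + E\right) E = E \left(6 + E\right)$)
$p^{3}{\left(Q \right)} = \left(7 \left(6 + 7\right)\right)^{3} = \left(7 \cdot 13\right)^{3} = 91^{3} = 753571$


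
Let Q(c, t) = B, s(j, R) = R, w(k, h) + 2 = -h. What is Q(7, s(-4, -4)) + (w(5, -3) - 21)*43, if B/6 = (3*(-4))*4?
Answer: -1148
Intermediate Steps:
w(k, h) = -2 - h
B = -288 (B = 6*((3*(-4))*4) = 6*(-12*4) = 6*(-48) = -288)
Q(c, t) = -288
Q(7, s(-4, -4)) + (w(5, -3) - 21)*43 = -288 + ((-2 - 1*(-3)) - 21)*43 = -288 + ((-2 + 3) - 21)*43 = -288 + (1 - 21)*43 = -288 - 20*43 = -288 - 860 = -1148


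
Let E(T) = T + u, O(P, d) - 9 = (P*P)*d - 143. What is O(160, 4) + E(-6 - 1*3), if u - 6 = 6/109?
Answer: 11146673/109 ≈ 1.0226e+5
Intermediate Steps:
O(P, d) = -134 + d*P² (O(P, d) = 9 + ((P*P)*d - 143) = 9 + (P²*d - 143) = 9 + (d*P² - 143) = 9 + (-143 + d*P²) = -134 + d*P²)
u = 660/109 (u = 6 + 6/109 = 660/109 ≈ 6.0550)
E(T) = 660/109 + T (E(T) = T + 660/109 = 660/109 + T)
O(160, 4) + E(-6 - 1*3) = (-134 + 4*160²) + (660/109 + (-6 - 1*3)) = (-134 + 4*25600) + (660/109 + (-6 - 3)) = (-134 + 102400) + (660/109 - 9) = 102266 - 321/109 = 11146673/109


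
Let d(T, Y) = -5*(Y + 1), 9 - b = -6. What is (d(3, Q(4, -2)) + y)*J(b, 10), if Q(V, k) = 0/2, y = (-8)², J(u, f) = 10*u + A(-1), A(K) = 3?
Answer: 9027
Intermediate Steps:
b = 15 (b = 9 - 1*(-6) = 9 + 6 = 15)
J(u, f) = 3 + 10*u (J(u, f) = 10*u + 3 = 3 + 10*u)
y = 64
Q(V, k) = 0 (Q(V, k) = 0*(½) = 0)
d(T, Y) = -5 - 5*Y (d(T, Y) = -5*(1 + Y) = -5 - 5*Y)
(d(3, Q(4, -2)) + y)*J(b, 10) = ((-5 - 5*0) + 64)*(3 + 10*15) = ((-5 + 0) + 64)*(3 + 150) = (-5 + 64)*153 = 59*153 = 9027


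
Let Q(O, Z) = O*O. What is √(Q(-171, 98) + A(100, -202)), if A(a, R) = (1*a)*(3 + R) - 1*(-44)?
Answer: √9385 ≈ 96.876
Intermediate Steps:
Q(O, Z) = O²
A(a, R) = 44 + a*(3 + R) (A(a, R) = a*(3 + R) + 44 = 44 + a*(3 + R))
√(Q(-171, 98) + A(100, -202)) = √((-171)² + (44 + 3*100 - 202*100)) = √(29241 + (44 + 300 - 20200)) = √(29241 - 19856) = √9385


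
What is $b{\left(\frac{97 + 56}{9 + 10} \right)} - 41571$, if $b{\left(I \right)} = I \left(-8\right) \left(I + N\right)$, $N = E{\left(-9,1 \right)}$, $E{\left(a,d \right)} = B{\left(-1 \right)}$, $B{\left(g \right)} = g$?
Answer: $- \frac{15171147}{361} \approx -42025.0$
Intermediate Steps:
$E{\left(a,d \right)} = -1$
$N = -1$
$b{\left(I \right)} = - 8 I \left(-1 + I\right)$ ($b{\left(I \right)} = I \left(-8\right) \left(I - 1\right) = - 8 I \left(-1 + I\right)$)
$b{\left(\frac{97 + 56}{9 + 10} \right)} - 41571 = 8 \frac{97 + 56}{9 + 10} \left(1 - \frac{97 + 56}{9 + 10}\right) - 41571 = 8 \cdot \frac{153}{19} \left(1 - \frac{153}{19}\right) - 41571 = 8 \cdot \frac{153}{19} \left(- \frac{134}{19}\right) - 41571 = - \frac{164016}{361} - 41571 = - \frac{15171147}{361}$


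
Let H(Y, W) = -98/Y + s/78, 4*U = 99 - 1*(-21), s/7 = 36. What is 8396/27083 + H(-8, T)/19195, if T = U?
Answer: 1680437051/5406525124 ≈ 0.31082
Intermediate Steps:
s = 252 (s = 7*36 = 252)
U = 30 (U = (99 - 1*(-21))/4 = (99 + 21)/4 = (¼)*120 = 30)
T = 30
H(Y, W) = 42/13 - 98/Y (H(Y, W) = -98/Y + 252/78 = -98/Y + 252*(1/78) = -98/Y + 42/13 = 42/13 - 98/Y)
8396/27083 + H(-8, T)/19195 = 8396/27083 + (42/13 - 98/(-8))/19195 = 8396*(1/27083) + (42/13 - 98*(-⅛))*(1/19195) = 8396/27083 + (42/13 + 49/4)*(1/19195) = 8396/27083 + (805/52)*(1/19195) = 8396/27083 + 161/199628 = 1680437051/5406525124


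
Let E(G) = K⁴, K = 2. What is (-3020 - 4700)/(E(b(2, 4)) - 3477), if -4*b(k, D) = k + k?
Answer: 7720/3461 ≈ 2.2306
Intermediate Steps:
b(k, D) = -k/2 (b(k, D) = -(k + k)/4 = -k/2)
E(G) = 16 (E(G) = 2⁴ = 16)
(-3020 - 4700)/(E(b(2, 4)) - 3477) = (-3020 - 4700)/(16 - 3477) = -7720/(-3461) = -7720*(-1/3461) = 7720/3461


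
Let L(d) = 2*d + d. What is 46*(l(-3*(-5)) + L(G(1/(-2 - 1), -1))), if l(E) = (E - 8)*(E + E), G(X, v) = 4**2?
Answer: 11868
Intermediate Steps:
G(X, v) = 16
L(d) = 3*d
l(E) = 2*E*(-8 + E) (l(E) = (-8 + E)*(2*E) = 2*E*(-8 + E))
46*(l(-3*(-5)) + L(G(1/(-2 - 1), -1))) = 46*(2*(-3*(-5))*(-8 - 3*(-5)) + 3*16) = 46*(2*15*(-8 + 15) + 48) = 46*(2*15*7 + 48) = 46*(210 + 48) = 46*258 = 11868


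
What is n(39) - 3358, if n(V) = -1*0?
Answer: -3358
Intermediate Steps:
n(V) = 0
n(39) - 3358 = 0 - 3358 = -3358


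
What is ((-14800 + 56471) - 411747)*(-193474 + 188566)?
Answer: 1816333008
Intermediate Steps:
((-14800 + 56471) - 411747)*(-193474 + 188566) = (41671 - 411747)*(-4908) = -370076*(-4908) = 1816333008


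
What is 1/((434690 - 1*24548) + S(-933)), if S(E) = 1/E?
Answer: 933/382662485 ≈ 2.4382e-6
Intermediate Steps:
1/((434690 - 1*24548) + S(-933)) = 1/((434690 - 1*24548) + 1/(-933)) = 1/((434690 - 24548) - 1/933) = 1/(410142 - 1/933) = 1/(382662485/933) = 933/382662485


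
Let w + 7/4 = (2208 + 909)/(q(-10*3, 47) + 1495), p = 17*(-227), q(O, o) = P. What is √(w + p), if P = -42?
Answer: I*√32585284583/2906 ≈ 62.118*I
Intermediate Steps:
q(O, o) = -42
p = -3859
w = 2297/5812 (w = -7/4 + (2208 + 909)/(-42 + 1495) = -7/4 + 3117/1453 = 2297/5812 ≈ 0.39522)
√(w + p) = √(2297/5812 - 3859) = √(-22426211/5812) = I*√32585284583/2906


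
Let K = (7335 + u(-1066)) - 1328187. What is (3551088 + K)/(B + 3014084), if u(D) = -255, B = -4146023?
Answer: -743327/377313 ≈ -1.9701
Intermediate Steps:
K = -1321107 (K = (7335 - 255) - 1328187 = 7080 - 1328187 = -1321107)
(3551088 + K)/(B + 3014084) = (3551088 - 1321107)/(-4146023 + 3014084) = 2229981/(-1131939) = 2229981*(-1/1131939) = -743327/377313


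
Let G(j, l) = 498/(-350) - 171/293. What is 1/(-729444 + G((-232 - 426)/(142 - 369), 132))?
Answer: -51275/37402343982 ≈ -1.3709e-6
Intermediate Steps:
G(j, l) = -102882/51275 (G(j, l) = 498*(-1/350) - 171*1/293 = -249/175 - 171/293 = -102882/51275)
1/(-729444 + G((-232 - 426)/(142 - 369), 132)) = 1/(-729444 - 102882/51275) = 1/(-37402343982/51275) = -51275/37402343982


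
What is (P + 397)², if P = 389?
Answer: 617796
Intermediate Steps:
(P + 397)² = (389 + 397)² = 786² = 617796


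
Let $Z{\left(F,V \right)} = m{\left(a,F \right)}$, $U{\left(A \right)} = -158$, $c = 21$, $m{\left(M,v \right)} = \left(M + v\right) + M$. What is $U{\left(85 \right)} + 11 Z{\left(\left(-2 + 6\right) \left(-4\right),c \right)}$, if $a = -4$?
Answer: $-422$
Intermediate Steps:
$m{\left(M,v \right)} = v + 2 M$
$Z{\left(F,V \right)} = -8 + F$ ($Z{\left(F,V \right)} = F + 2 \left(-4\right) = F - 8 = -8 + F$)
$U{\left(85 \right)} + 11 Z{\left(\left(-2 + 6\right) \left(-4\right),c \right)} = -158 + 11 \left(-8 + \left(-2 + 6\right) \left(-4\right)\right) = -158 + 11 \left(-8 + 4 \left(-4\right)\right) = -158 + 11 \left(-8 - 16\right) = -158 + 11 \left(-24\right) = -158 - 264 = -422$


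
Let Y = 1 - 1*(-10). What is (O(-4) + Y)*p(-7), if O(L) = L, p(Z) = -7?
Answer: -49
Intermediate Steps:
Y = 11 (Y = 1 + 10 = 11)
(O(-4) + Y)*p(-7) = (-4 + 11)*(-7) = 7*(-7) = -49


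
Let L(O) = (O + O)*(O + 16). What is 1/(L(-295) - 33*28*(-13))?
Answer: 1/176622 ≈ 5.6618e-6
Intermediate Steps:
L(O) = 2*O*(16 + O) (L(O) = (2*O)*(16 + O) = 2*O*(16 + O))
1/(L(-295) - 33*28*(-13)) = 1/(2*(-295)*(16 - 295) - 33*28*(-13)) = 1/(2*(-295)*(-279) - 924*(-13)) = 1/(164610 + 12012) = 1/176622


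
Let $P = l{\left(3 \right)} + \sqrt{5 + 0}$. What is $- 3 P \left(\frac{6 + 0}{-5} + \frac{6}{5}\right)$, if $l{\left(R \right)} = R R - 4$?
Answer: $0$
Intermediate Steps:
$l{\left(R \right)} = -4 + R^{2}$ ($l{\left(R \right)} = R^{2} - 4 = -4 + R^{2}$)
$P = 5 + \sqrt{5}$ ($P = \left(-4 + 3^{2}\right) + \sqrt{5 + 0} = \left(-4 + 9\right) + \sqrt{5} = 5 + \sqrt{5} \approx 7.2361$)
$- 3 P \left(\frac{6 + 0}{-5} + \frac{6}{5}\right) = - 3 \left(5 + \sqrt{5}\right) \left(\frac{6 + 0}{-5} + \frac{6}{5}\right) = \left(-15 - 3 \sqrt{5}\right) \left(6 \left(- \frac{1}{5}\right) + 6 \cdot \frac{1}{5}\right) = \left(-15 - 3 \sqrt{5}\right) \left(- \frac{6}{5} + \frac{6}{5}\right) = \left(-15 - 3 \sqrt{5}\right) 0 = 0$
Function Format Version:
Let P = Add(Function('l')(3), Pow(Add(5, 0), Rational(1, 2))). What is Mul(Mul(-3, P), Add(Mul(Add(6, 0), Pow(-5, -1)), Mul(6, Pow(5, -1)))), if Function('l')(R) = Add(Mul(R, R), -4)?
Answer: 0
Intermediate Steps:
Function('l')(R) = Add(-4, Pow(R, 2)) (Function('l')(R) = Add(Pow(R, 2), -4) = Add(-4, Pow(R, 2)))
P = Add(5, Pow(5, Rational(1, 2))) (P = Add(Add(-4, Pow(3, 2)), Pow(Add(5, 0), Rational(1, 2))) = Add(Add(-4, 9), Pow(5, Rational(1, 2))) = Add(5, Pow(5, Rational(1, 2))) ≈ 7.2361)
Mul(Mul(-3, P), Add(Mul(Add(6, 0), Pow(-5, -1)), Mul(6, Pow(5, -1)))) = Mul(Mul(-3, Add(5, Pow(5, Rational(1, 2)))), Add(Mul(Add(6, 0), Pow(-5, -1)), Mul(6, Pow(5, -1)))) = Mul(Add(-15, Mul(-3, Pow(5, Rational(1, 2)))), Add(Mul(6, Rational(-1, 5)), Mul(6, Rational(1, 5)))) = Mul(Add(-15, Mul(-3, Pow(5, Rational(1, 2)))), Add(Rational(-6, 5), Rational(6, 5))) = Mul(Add(-15, Mul(-3, Pow(5, Rational(1, 2)))), 0) = 0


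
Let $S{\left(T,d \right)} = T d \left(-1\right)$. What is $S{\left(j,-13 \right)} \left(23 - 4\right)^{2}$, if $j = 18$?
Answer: $84474$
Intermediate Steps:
$S{\left(T,d \right)} = - T d$
$S{\left(j,-13 \right)} \left(23 - 4\right)^{2} = \left(-1\right) 18 \left(-13\right) \left(23 - 4\right)^{2} = 234 \cdot 19^{2} = 234 \cdot 361 = 84474$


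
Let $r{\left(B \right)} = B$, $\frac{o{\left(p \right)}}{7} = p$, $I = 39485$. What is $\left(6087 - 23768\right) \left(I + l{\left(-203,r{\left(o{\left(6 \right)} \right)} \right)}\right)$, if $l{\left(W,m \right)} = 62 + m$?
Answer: $-699973109$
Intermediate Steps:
$o{\left(p \right)} = 7 p$
$\left(6087 - 23768\right) \left(I + l{\left(-203,r{\left(o{\left(6 \right)} \right)} \right)}\right) = \left(6087 - 23768\right) \left(39485 + \left(62 + 7 \cdot 6\right)\right) = - 17681 \left(39485 + \left(62 + 42\right)\right) = - 17681 \left(39485 + 104\right) = \left(-17681\right) 39589 = -699973109$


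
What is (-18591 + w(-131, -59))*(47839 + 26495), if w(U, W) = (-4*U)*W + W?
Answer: -3684439044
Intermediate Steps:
w(U, W) = W - 4*U*W (w(U, W) = -4*U*W + W = W - 4*U*W)
(-18591 + w(-131, -59))*(47839 + 26495) = (-18591 - 59*(1 - 4*(-131)))*(47839 + 26495) = (-18591 - 59*(1 + 524))*74334 = (-18591 - 59*525)*74334 = (-18591 - 30975)*74334 = -49566*74334 = -3684439044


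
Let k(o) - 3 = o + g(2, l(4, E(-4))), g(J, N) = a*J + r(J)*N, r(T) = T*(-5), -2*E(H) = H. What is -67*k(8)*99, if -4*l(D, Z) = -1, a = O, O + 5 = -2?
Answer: 72963/2 ≈ 36482.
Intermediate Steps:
O = -7 (O = -5 - 2 = -7)
a = -7
E(H) = -H/2
r(T) = -5*T
l(D, Z) = ¼ (l(D, Z) = -¼*(-1) = ¼)
g(J, N) = -7*J - 5*J*N (g(J, N) = -7*J + (-5*J)*N = -7*J - 5*J*N)
k(o) = -27/2 + o (k(o) = 3 + (o + 2*(-7 - 5*¼)) = 3 + (o + 2*(-7 - 5/4)) = 3 + (o + 2*(-33/4)) = 3 + (o - 33/2) = 3 + (-33/2 + o) = -27/2 + o)
-67*k(8)*99 = -67*(-27/2 + 8)*99 = -67*(-11/2)*99 = (737/2)*99 = 72963/2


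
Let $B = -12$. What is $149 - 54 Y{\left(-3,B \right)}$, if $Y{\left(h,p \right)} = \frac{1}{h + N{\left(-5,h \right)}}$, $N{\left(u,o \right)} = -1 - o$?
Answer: $203$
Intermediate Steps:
$Y{\left(h,p \right)} = -1$ ($Y{\left(h,p \right)} = \frac{1}{h - \left(1 + h\right)} = \frac{1}{-1} = -1$)
$149 - 54 Y{\left(-3,B \right)} = 149 - -54 = 149 + 54 = 203$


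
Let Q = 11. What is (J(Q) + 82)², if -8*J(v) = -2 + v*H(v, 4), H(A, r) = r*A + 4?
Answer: 4225/16 ≈ 264.06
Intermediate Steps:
H(A, r) = 4 + A*r (H(A, r) = A*r + 4 = 4 + A*r)
J(v) = ¼ - v*(4 + 4*v)/8 (J(v) = -(-2 + v*(4 + v*4))/8 = -(-2 + v*(4 + 4*v))/8 = ¼ - v*(4 + 4*v)/8)
(J(Q) + 82)² = ((¼ - ½*11*(1 + 11)) + 82)² = ((¼ - ½*11*12) + 82)² = ((¼ - 66) + 82)² = (-263/4 + 82)² = (65/4)² = 4225/16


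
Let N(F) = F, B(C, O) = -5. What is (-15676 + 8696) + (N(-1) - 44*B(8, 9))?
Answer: -6761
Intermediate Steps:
(-15676 + 8696) + (N(-1) - 44*B(8, 9)) = (-15676 + 8696) + (-1 - 44*(-5)) = -6980 + (-1 + 220) = -6980 + 219 = -6761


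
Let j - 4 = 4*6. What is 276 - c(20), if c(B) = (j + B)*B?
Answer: -684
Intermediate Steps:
j = 28 (j = 4 + 4*6 = 4 + 24 = 28)
c(B) = B*(28 + B) (c(B) = (28 + B)*B = B*(28 + B))
276 - c(20) = 276 - 20*(28 + 20) = 276 - 20*48 = 276 - 1*960 = 276 - 960 = -684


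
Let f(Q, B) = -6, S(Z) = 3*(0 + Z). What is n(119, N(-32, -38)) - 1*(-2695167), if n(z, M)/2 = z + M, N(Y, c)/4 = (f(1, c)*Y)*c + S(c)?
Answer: 2636125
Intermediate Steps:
S(Z) = 3*Z
N(Y, c) = 12*c - 24*Y*c (N(Y, c) = 4*((-6*Y)*c + 3*c) = 4*(-6*Y*c + 3*c) = 4*(3*c - 6*Y*c) = 12*c - 24*Y*c)
n(z, M) = 2*M + 2*z (n(z, M) = 2*(z + M) = 2*(M + z) = 2*M + 2*z)
n(119, N(-32, -38)) - 1*(-2695167) = (2*(12*(-38)*(1 - 2*(-32))) + 2*119) - 1*(-2695167) = (2*(12*(-38)*(1 + 64)) + 238) + 2695167 = (2*(12*(-38)*65) + 238) + 2695167 = (2*(-29640) + 238) + 2695167 = (-59280 + 238) + 2695167 = -59042 + 2695167 = 2636125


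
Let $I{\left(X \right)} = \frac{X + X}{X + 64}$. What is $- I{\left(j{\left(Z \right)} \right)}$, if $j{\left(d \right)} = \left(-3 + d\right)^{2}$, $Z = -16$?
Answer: $- \frac{722}{425} \approx -1.6988$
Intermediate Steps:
$I{\left(X \right)} = \frac{2 X}{64 + X}$
$- I{\left(j{\left(Z \right)} \right)} = - \frac{2 \left(-3 - 16\right)^{2}}{64 + \left(-3 - 16\right)^{2}} = - \frac{2 \left(-19\right)^{2}}{64 + \left(-19\right)^{2}} = - \frac{2 \cdot 361}{64 + 361} = - \frac{2 \cdot 361}{425} = \left(-1\right) \frac{722}{425} = - \frac{722}{425}$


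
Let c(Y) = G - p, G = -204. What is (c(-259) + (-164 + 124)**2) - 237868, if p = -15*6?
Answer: -236382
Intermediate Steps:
p = -90
c(Y) = -114 (c(Y) = -204 - 1*(-90) = -204 + 90 = -114)
(c(-259) + (-164 + 124)**2) - 237868 = (-114 + (-164 + 124)**2) - 237868 = (-114 + (-40)**2) - 237868 = (-114 + 1600) - 237868 = 1486 - 237868 = -236382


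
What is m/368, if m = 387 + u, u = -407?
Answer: -5/92 ≈ -0.054348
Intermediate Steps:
m = -20 (m = 387 - 407 = -20)
m/368 = -20/368 = -20*1/368 = -5/92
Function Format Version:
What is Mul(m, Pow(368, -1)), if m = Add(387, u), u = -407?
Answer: Rational(-5, 92) ≈ -0.054348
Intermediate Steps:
m = -20 (m = Add(387, -407) = -20)
Mul(m, Pow(368, -1)) = Mul(-20, Pow(368, -1)) = Mul(-20, Rational(1, 368)) = Rational(-5, 92)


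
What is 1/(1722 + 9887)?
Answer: 1/11609 ≈ 8.6140e-5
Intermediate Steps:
1/(1722 + 9887) = 1/11609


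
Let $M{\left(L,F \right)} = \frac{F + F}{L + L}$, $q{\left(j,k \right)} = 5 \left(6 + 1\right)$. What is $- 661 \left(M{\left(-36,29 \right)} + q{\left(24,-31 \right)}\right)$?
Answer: $- \frac{813691}{36} \approx -22603.0$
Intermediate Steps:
$q{\left(j,k \right)} = 35$ ($q{\left(j,k \right)} = 5 \cdot 7 = 35$)
$M{\left(L,F \right)} = \frac{F}{L}$ ($M{\left(L,F \right)} = \frac{2 F}{2 L} = 2 F \frac{1}{2 L} = \frac{F}{L}$)
$- 661 \left(M{\left(-36,29 \right)} + q{\left(24,-31 \right)}\right) = - 661 \left(\frac{29}{-36} + 35\right) = - 661 \left(29 \left(- \frac{1}{36}\right) + 35\right) = - 661 \left(- \frac{29}{36} + 35\right) = \left(-661\right) \frac{1231}{36} = - \frac{813691}{36}$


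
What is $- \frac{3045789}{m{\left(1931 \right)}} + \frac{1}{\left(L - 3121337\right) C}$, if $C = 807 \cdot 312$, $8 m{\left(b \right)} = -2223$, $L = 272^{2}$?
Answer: $\frac{646930876712699}{59021132904} \approx 10961.0$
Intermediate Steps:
$L = 73984$
$m{\left(b \right)} = - \frac{2223}{8}$ ($m{\left(b \right)} = \frac{1}{8} \left(-2223\right) = - \frac{2223}{8}$)
$C = 251784$
$- \frac{3045789}{m{\left(1931 \right)}} + \frac{1}{\left(L - 3121337\right) C} = - \frac{3045789}{- \frac{2223}{8}} + \frac{1}{\left(73984 - 3121337\right) 251784} = \left(-3045789\right) \left(- \frac{8}{2223}\right) + \frac{1}{-3047353} \cdot \frac{1}{251784} = \frac{2707368}{247} - \frac{1}{767274727752} = \frac{646930876712699}{59021132904}$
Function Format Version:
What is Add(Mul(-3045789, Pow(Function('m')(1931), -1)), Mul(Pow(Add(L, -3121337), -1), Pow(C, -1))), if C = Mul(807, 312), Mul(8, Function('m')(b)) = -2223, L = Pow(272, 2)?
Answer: Rational(646930876712699, 59021132904) ≈ 10961.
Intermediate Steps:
L = 73984
Function('m')(b) = Rational(-2223, 8) (Function('m')(b) = Mul(Rational(1, 8), -2223) = Rational(-2223, 8))
C = 251784
Add(Mul(-3045789, Pow(Function('m')(1931), -1)), Mul(Pow(Add(L, -3121337), -1), Pow(C, -1))) = Add(Mul(-3045789, Pow(Rational(-2223, 8), -1)), Mul(Pow(Add(73984, -3121337), -1), Pow(251784, -1))) = Add(Mul(-3045789, Rational(-8, 2223)), Mul(Pow(-3047353, -1), Rational(1, 251784))) = Add(Rational(2707368, 247), Mul(Rational(-1, 3047353), Rational(1, 251784))) = Add(Rational(2707368, 247), Rational(-1, 767274727752)) = Rational(646930876712699, 59021132904)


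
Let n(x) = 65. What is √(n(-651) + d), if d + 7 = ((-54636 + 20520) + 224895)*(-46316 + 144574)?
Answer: 4*√1171597690 ≈ 1.3691e+5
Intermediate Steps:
d = 18745562975 (d = -7 + ((-54636 + 20520) + 224895)*(-46316 + 144574) = -7 + (-34116 + 224895)*98258 = -7 + 190779*98258 = -7 + 18745562982 = 18745562975)
√(n(-651) + d) = √(65 + 18745562975) = √18745563040 = 4*√1171597690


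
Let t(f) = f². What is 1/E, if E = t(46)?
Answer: 1/2116 ≈ 0.00047259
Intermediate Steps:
E = 2116 (E = 46² = 2116)
1/E = 1/2116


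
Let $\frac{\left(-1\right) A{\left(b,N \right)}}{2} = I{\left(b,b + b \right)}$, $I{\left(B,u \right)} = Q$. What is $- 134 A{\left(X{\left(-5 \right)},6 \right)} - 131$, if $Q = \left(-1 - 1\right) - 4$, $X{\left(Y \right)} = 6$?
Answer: $-1739$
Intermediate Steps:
$Q = -6$ ($Q = -2 - 4 = -6$)
$I{\left(B,u \right)} = -6$
$A{\left(b,N \right)} = 12$ ($A{\left(b,N \right)} = \left(-2\right) \left(-6\right) = 12$)
$- 134 A{\left(X{\left(-5 \right)},6 \right)} - 131 = \left(-134\right) 12 - 131 = -1608 - 131 = -1739$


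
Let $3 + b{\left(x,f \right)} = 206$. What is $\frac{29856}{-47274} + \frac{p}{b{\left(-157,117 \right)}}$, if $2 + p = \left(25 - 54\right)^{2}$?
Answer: $\frac{5600353}{1599437} \approx 3.5015$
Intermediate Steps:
$b{\left(x,f \right)} = 203$ ($b{\left(x,f \right)} = -3 + 206 = 203$)
$p = 839$ ($p = -2 + \left(25 - 54\right)^{2} = -2 + \left(-29\right)^{2} = -2 + 841 = 839$)
$\frac{29856}{-47274} + \frac{p}{b{\left(-157,117 \right)}} = \frac{29856}{-47274} + \frac{839}{203} = 29856 \left(- \frac{1}{47274}\right) + 839 \cdot \frac{1}{203} = - \frac{4976}{7879} + \frac{839}{203} = \frac{5600353}{1599437}$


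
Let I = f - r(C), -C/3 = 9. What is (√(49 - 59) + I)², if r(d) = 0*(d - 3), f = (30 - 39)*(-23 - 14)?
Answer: (333 + I*√10)² ≈ 1.1088e+5 + 2106.1*I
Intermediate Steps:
C = -27 (C = -3*9 = -27)
f = 333 (f = -9*(-37) = 333)
r(d) = 0 (r(d) = 0*(-3 + d) = 0)
I = 333 (I = 333 - 1*0 = 333 + 0 = 333)
(√(49 - 59) + I)² = (√(49 - 59) + 333)² = (√(-10) + 333)² = (I*√10 + 333)² = (333 + I*√10)²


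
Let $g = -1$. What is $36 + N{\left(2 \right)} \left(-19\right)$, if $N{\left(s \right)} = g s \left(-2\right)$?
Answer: $-40$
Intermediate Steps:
$N{\left(s \right)} = 2 s$ ($N{\left(s \right)} = - s \left(-2\right) = 2 s$)
$36 + N{\left(2 \right)} \left(-19\right) = 36 + 2 \cdot 2 \left(-19\right) = 36 + 4 \left(-19\right) = 36 - 76 = -40$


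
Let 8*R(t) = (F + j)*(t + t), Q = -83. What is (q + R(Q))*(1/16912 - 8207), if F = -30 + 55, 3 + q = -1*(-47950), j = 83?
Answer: -3171922881899/8456 ≈ -3.7511e+8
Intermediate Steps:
q = 47947 (q = -3 - 1*(-47950) = -3 + 47950 = 47947)
F = 25
R(t) = 27*t (R(t) = ((25 + 83)*(t + t))/8 = (108*(2*t))/8 = (216*t)/8 = 27*t)
(q + R(Q))*(1/16912 - 8207) = (47947 + 27*(-83))*(1/16912 - 8207) = (47947 - 2241)*(1/16912 - 8207) = 45706*(-138796783/16912) = -3171922881899/8456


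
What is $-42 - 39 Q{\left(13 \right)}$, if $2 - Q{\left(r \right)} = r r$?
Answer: $6471$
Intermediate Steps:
$Q{\left(r \right)} = 2 - r^{2}$ ($Q{\left(r \right)} = 2 - r r = 2 - r^{2}$)
$-42 - 39 Q{\left(13 \right)} = -42 - 39 \left(2 - 13^{2}\right) = -42 - 39 \left(2 - 169\right) = -42 - -6513 = -42 + 6513 = 6471$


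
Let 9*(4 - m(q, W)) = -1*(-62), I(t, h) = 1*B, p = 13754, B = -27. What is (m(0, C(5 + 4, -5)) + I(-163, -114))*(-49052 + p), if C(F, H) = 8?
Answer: 1055018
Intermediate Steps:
I(t, h) = -27 (I(t, h) = 1*(-27) = -27)
m(q, W) = -26/9 (m(q, W) = 4 - (-1)*(-62)/9 = 4 - ⅑*62 = 4 - 62/9 = -26/9)
(m(0, C(5 + 4, -5)) + I(-163, -114))*(-49052 + p) = (-26/9 - 27)*(-49052 + 13754) = -269/9*(-35298) = 1055018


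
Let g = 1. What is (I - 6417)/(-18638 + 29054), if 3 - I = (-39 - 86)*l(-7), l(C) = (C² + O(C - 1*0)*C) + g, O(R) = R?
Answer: 1987/3472 ≈ 0.57229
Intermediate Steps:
l(C) = 1 + 2*C² (l(C) = (C² + (C - 1*0)*C) + 1 = (C² + (C + 0)*C) + 1 = (C² + C*C) + 1 = (C² + C²) + 1 = 2*C² + 1 = 1 + 2*C²)
I = 12378 (I = 3 - (-39 - 86)*(1 + 2*(-7)²) = 3 - (-125)*(1 + 2*49) = 3 - (-125)*(1 + 98) = 3 - (-125)*99 = 3 - 1*(-12375) = 3 + 12375 = 12378)
(I - 6417)/(-18638 + 29054) = (12378 - 6417)/(-18638 + 29054) = 5961/10416 = 5961*(1/10416) = 1987/3472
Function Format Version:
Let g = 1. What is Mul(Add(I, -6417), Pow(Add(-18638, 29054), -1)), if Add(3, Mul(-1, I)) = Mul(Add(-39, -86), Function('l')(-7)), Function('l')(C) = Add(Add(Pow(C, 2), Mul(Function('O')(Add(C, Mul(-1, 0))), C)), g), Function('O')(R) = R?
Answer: Rational(1987, 3472) ≈ 0.57229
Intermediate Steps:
Function('l')(C) = Add(1, Mul(2, Pow(C, 2))) (Function('l')(C) = Add(Add(Pow(C, 2), Mul(Add(C, Mul(-1, 0)), C)), 1) = Add(Add(Pow(C, 2), Mul(Add(C, 0), C)), 1) = Add(Add(Pow(C, 2), Mul(C, C)), 1) = Add(Add(Pow(C, 2), Pow(C, 2)), 1) = Add(Mul(2, Pow(C, 2)), 1) = Add(1, Mul(2, Pow(C, 2))))
I = 12378 (I = Add(3, Mul(-1, Mul(Add(-39, -86), Add(1, Mul(2, Pow(-7, 2)))))) = Add(3, Mul(-1, Mul(-125, Add(1, Mul(2, 49))))) = Add(3, Mul(-1, Mul(-125, Add(1, 98)))) = Add(3, Mul(-1, Mul(-125, 99))) = Add(3, Mul(-1, -12375)) = Add(3, 12375) = 12378)
Mul(Add(I, -6417), Pow(Add(-18638, 29054), -1)) = Mul(Add(12378, -6417), Pow(Add(-18638, 29054), -1)) = Mul(5961, Pow(10416, -1)) = Mul(5961, Rational(1, 10416)) = Rational(1987, 3472)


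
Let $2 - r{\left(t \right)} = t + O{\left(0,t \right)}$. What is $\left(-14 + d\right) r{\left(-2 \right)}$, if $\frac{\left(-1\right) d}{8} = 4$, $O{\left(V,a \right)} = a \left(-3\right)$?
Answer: $92$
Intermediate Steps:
$O{\left(V,a \right)} = - 3 a$
$d = -32$ ($d = \left(-8\right) 4 = -32$)
$r{\left(t \right)} = 2 + 2 t$ ($r{\left(t \right)} = 2 - \left(t - 3 t\right) = 2 - - 2 t = 2 + 2 t$)
$\left(-14 + d\right) r{\left(-2 \right)} = \left(-14 - 32\right) \left(2 + 2 \left(-2\right)\right) = - 46 \left(2 - 4\right) = \left(-46\right) \left(-2\right) = 92$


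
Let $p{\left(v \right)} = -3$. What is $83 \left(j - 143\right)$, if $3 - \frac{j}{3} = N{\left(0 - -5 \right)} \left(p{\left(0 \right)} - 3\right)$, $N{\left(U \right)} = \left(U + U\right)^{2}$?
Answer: $138278$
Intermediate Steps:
$N{\left(U \right)} = 4 U^{2}$ ($N{\left(U \right)} = \left(2 U\right)^{2} = 4 U^{2}$)
$j = 1809$ ($j = 9 - 3 \cdot 4 \left(0 - -5\right)^{2} \left(-3 - 3\right) = 9 - 3 \cdot 4 \left(0 + 5\right)^{2} \left(-6\right) = 9 - 3 \cdot 4 \cdot 5^{2} \left(-6\right) = 9 - 3 \cdot 4 \cdot 25 \left(-6\right) = 9 - 3 \cdot 100 \left(-6\right) = 9 - -1800 = 9 + 1800 = 1809$)
$83 \left(j - 143\right) = 83 \left(1809 - 143\right) = 83 \cdot 1666 = 138278$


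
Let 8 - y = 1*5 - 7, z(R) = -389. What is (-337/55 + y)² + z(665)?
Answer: -1131356/3025 ≈ -374.00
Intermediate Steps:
y = 10 (y = 8 - (1*5 - 7) = 8 - (5 - 7) = 8 - 1*(-2) = 8 + 2 = 10)
(-337/55 + y)² + z(665) = (-337/55 + 10)² - 389 = (213/55)² - 389 = 45369/3025 - 389 = -1131356/3025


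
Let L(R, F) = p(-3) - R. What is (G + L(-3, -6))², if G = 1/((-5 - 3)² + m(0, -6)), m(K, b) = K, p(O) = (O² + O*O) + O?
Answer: 1329409/4096 ≈ 324.56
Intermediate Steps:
p(O) = O + 2*O² (p(O) = (O² + O²) + O = 2*O² + O = O + 2*O²)
L(R, F) = 15 - R (L(R, F) = -3*(1 + 2*(-3)) - R = -3*(1 - 6) - R = -3*(-5) - R = 15 - R)
G = 1/64 (G = 1/((-5 - 3)² + 0) = 1/((-8)² + 0) = 1/(64 + 0) = 1/64 ≈ 0.015625)
(G + L(-3, -6))² = (1/64 + (15 - 1*(-3)))² = (1/64 + (15 + 3))² = (1/64 + 18)² = (1153/64)² = 1329409/4096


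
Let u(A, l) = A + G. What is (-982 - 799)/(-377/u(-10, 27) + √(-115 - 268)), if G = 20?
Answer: 49010/1317 + 1300*I*√383/1317 ≈ 37.213 + 19.318*I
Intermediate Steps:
u(A, l) = 20 + A (u(A, l) = A + 20 = 20 + A)
(-982 - 799)/(-377/u(-10, 27) + √(-115 - 268)) = (-982 - 799)/(-377/(20 - 10) + √(-115 - 268)) = -1781/(-377/10 + √(-383)) = -1781/(-377*⅒ + I*√383) = -1781/(-377/10 + I*√383)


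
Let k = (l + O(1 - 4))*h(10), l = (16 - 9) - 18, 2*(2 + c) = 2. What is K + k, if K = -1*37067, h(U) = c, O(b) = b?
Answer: -37053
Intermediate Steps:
c = -1 (c = -2 + (½)*2 = -2 + 1 = -1)
h(U) = -1
l = -11 (l = 7 - 18 = -11)
k = 14 (k = (-11 + (1 - 4))*(-1) = (-11 - 3)*(-1) = -14*(-1) = 14)
K = -37067
K + k = -37067 + 14 = -37053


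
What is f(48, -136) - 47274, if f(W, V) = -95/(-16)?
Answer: -756289/16 ≈ -47268.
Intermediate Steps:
f(W, V) = 95/16 (f(W, V) = -95*(-1/16) = 95/16)
f(48, -136) - 47274 = 95/16 - 47274 = -756289/16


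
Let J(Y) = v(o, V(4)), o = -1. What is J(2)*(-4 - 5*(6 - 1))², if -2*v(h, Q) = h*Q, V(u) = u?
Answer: 1682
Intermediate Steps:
v(h, Q) = -Q*h/2 (v(h, Q) = -h*Q/2 = -Q*h/2)
J(Y) = 2 (J(Y) = -½*4*(-1) = 2)
J(2)*(-4 - 5*(6 - 1))² = 2*(-4 - 5*(6 - 1))² = 2*(-4 - 5*5)² = 2*(-4 - 25)² = 2*(-29)² = 2*841 = 1682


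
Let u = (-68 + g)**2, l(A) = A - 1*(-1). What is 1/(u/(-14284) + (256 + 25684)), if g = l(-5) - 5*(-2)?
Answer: 3571/92630779 ≈ 3.8551e-5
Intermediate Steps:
l(A) = 1 + A (l(A) = A + 1 = 1 + A)
g = 6 (g = (1 - 5) - 5*(-2) = -4 + 10 = 6)
u = 3844 (u = (-68 + 6)**2 = (-62)**2 = 3844)
1/(u/(-14284) + (256 + 25684)) = 1/(3844/(-14284) + (256 + 25684)) = 1/(3844*(-1/14284) + 25940) = 1/(-961/3571 + 25940) = 1/(92630779/3571) = 3571/92630779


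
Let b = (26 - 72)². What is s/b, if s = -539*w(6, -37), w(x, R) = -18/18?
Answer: 539/2116 ≈ 0.25473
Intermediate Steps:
w(x, R) = -1 (w(x, R) = -18*1/18 = -1)
b = 2116 (b = (-46)² = 2116)
s = 539 (s = -539*(-1) = 539)
s/b = 539/2116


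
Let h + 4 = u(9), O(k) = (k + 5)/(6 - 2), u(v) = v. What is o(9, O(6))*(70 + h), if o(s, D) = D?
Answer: 825/4 ≈ 206.25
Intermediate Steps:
O(k) = 5/4 + k/4 (O(k) = (5 + k)/4 = (5 + k)*(¼) = 5/4 + k/4)
h = 5 (h = -4 + 9 = 5)
o(9, O(6))*(70 + h) = (5/4 + (¼)*6)*(70 + 5) = (5/4 + 3/2)*75 = (11/4)*75 = 825/4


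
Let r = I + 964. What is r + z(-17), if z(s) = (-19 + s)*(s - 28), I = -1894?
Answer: 690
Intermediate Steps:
z(s) = (-28 + s)*(-19 + s) (z(s) = (-19 + s)*(-28 + s) = (-28 + s)*(-19 + s))
r = -930 (r = -1894 + 964 = -930)
r + z(-17) = -930 + (532 + (-17)**2 - 47*(-17)) = -930 + (532 + 289 + 799) = -930 + 1620 = 690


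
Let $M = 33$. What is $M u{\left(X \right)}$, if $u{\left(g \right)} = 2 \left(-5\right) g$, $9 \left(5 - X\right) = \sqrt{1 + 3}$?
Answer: $- \frac{4730}{3} \approx -1576.7$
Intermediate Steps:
$X = \frac{43}{9}$ ($X = 5 - \frac{\sqrt{1 + 3}}{9} = 5 - \frac{\sqrt{4}}{9} = 5 - \frac{2}{9} = \frac{43}{9} \approx 4.7778$)
$u{\left(g \right)} = - 10 g$
$M u{\left(X \right)} = 33 \left(\left(-10\right) \frac{43}{9}\right) = 33 \left(- \frac{430}{9}\right) = - \frac{4730}{3}$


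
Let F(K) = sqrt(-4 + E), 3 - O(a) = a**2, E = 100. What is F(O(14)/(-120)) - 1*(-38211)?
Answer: 38211 + 4*sqrt(6) ≈ 38221.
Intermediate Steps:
O(a) = 3 - a**2
F(K) = 4*sqrt(6) (F(K) = sqrt(-4 + 100) = sqrt(96) = 4*sqrt(6))
F(O(14)/(-120)) - 1*(-38211) = 4*sqrt(6) - 1*(-38211) = 4*sqrt(6) + 38211 = 38211 + 4*sqrt(6)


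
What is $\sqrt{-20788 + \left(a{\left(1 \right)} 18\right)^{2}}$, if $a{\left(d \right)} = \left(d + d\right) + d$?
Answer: $4 i \sqrt{1117} \approx 133.69 i$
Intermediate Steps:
$a{\left(d \right)} = 3 d$ ($a{\left(d \right)} = 2 d + d = 3 d$)
$\sqrt{-20788 + \left(a{\left(1 \right)} 18\right)^{2}} = \sqrt{-20788 + \left(3 \cdot 1 \cdot 18\right)^{2}} = \sqrt{-20788 + \left(3 \cdot 18\right)^{2}} = \sqrt{-20788 + 54^{2}} = \sqrt{-20788 + 2916} = \sqrt{-17872} = 4 i \sqrt{1117}$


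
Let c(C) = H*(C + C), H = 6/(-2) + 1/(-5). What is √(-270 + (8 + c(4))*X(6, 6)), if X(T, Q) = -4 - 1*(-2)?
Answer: I*√5870/5 ≈ 15.323*I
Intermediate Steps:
H = -16/5 (H = 6*(-½) + 1*(-⅕) = -3 - ⅕ = -16/5 ≈ -3.2000)
c(C) = -32*C/5 (c(C) = -16*(C + C)/5 = -32*C/5)
X(T, Q) = -2 (X(T, Q) = -4 + 2 = -2)
√(-270 + (8 + c(4))*X(6, 6)) = √(-270 + (8 - 32/5*4)*(-2)) = √(-270 + (8 - 128/5)*(-2)) = √(-270 - 88/5*(-2)) = √(-270 + 176/5) = √(-1174/5) = I*√5870/5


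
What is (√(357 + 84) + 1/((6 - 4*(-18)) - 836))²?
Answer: 253350889/574564 ≈ 440.94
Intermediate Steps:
(√(357 + 84) + 1/((6 - 4*(-18)) - 836))² = (√441 + 1/((6 + 72) - 836))² = (21 + 1/(78 - 836))² = (21 + 1/(-758))² = (21 - 1/758)² = (15917/758)² = 253350889/574564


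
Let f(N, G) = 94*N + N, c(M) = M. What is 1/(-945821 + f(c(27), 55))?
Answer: -1/943256 ≈ -1.0602e-6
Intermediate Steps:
f(N, G) = 95*N
1/(-945821 + f(c(27), 55)) = 1/(-945821 + 95*27) = 1/(-945821 + 2565) = 1/(-943256) = -1/943256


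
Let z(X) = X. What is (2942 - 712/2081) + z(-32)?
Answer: 6054998/2081 ≈ 2909.7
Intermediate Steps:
(2942 - 712/2081) + z(-32) = (2942 - 712/2081) - 32 = 6121590/2081 - 32 = 6054998/2081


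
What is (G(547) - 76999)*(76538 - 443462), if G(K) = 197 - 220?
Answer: 28261220328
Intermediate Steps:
G(K) = -23
(G(547) - 76999)*(76538 - 443462) = (-23 - 76999)*(76538 - 443462) = -77022*(-366924) = 28261220328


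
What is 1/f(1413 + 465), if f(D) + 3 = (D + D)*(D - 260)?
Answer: 1/6077205 ≈ 1.6455e-7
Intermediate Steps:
f(D) = -3 + 2*D*(-260 + D) (f(D) = -3 + (D + D)*(D - 260) = -3 + (2*D)*(-260 + D) = -3 + 2*D*(-260 + D))
1/f(1413 + 465) = 1/(-3 - 520*(1413 + 465) + 2*(1413 + 465)²) = 1/(-3 - 520*1878 + 2*1878²) = 1/(-3 - 976560 + 2*3526884) = 1/(-3 - 976560 + 7053768) = 1/6077205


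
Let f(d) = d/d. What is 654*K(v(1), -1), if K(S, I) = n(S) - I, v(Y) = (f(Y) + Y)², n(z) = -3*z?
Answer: -7194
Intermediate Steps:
f(d) = 1
v(Y) = (1 + Y)²
K(S, I) = -I - 3*S (K(S, I) = -3*S - I = -I - 3*S)
654*K(v(1), -1) = 654*(-1*(-1) - 3*(1 + 1)²) = 654*(1 - 3*2²) = 654*(1 - 3*4) = 654*(1 - 12) = 654*(-11) = -7194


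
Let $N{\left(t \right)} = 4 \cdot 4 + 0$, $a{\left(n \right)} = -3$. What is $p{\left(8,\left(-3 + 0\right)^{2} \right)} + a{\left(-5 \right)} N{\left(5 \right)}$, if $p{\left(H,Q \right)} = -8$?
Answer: $-56$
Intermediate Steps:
$N{\left(t \right)} = 16$ ($N{\left(t \right)} = 16 + 0 = 16$)
$p{\left(8,\left(-3 + 0\right)^{2} \right)} + a{\left(-5 \right)} N{\left(5 \right)} = -8 - 48 = -56$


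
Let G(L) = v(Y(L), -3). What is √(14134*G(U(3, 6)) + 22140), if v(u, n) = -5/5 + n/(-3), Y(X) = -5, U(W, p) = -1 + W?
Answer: 6*√615 ≈ 148.80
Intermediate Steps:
v(u, n) = -1 - n/3 (v(u, n) = -5*⅕ + n*(-⅓) = -1 - n/3)
G(L) = 0 (G(L) = -1 - ⅓*(-3) = -1 + 1 = 0)
√(14134*G(U(3, 6)) + 22140) = √(14134*0 + 22140) = √(0 + 22140) = √22140 = 6*√615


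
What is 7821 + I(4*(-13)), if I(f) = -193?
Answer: 7628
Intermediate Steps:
7821 + I(4*(-13)) = 7821 - 193 = 7628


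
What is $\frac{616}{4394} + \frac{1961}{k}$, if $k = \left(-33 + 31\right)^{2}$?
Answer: $\frac{4309549}{8788} \approx 490.39$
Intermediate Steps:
$k = 4$ ($k = \left(-2\right)^{2} = 4$)
$\frac{616}{4394} + \frac{1961}{k} = \frac{616}{4394} + \frac{1961}{4} = 616 \cdot \frac{1}{4394} + 1961 \cdot \frac{1}{4} = \frac{308}{2197} + \frac{1961}{4} = \frac{4309549}{8788}$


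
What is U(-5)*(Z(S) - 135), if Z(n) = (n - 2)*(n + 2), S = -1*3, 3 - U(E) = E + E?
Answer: -1690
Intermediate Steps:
U(E) = 3 - 2*E (U(E) = 3 - (E + E) = 3 - 2*E)
S = -3
Z(n) = (-2 + n)*(2 + n)
U(-5)*(Z(S) - 135) = (3 - 2*(-5))*((-4 + (-3)²) - 135) = (3 + 10)*((-4 + 9) - 135) = 13*(5 - 135) = 13*(-130) = -1690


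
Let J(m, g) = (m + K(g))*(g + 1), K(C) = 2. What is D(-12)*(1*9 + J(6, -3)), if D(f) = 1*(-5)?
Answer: 35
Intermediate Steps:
D(f) = -5
J(m, g) = (1 + g)*(2 + m) (J(m, g) = (m + 2)*(g + 1) = (2 + m)*(1 + g) = (1 + g)*(2 + m))
D(-12)*(1*9 + J(6, -3)) = -5*(1*9 + (2 + 6 + 2*(-3) - 3*6)) = -5*(9 + (2 + 6 - 6 - 18)) = -5*(9 - 16) = -5*(-7) = 35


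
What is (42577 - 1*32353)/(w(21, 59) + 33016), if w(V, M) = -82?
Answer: 1704/5489 ≈ 0.31044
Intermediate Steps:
(42577 - 1*32353)/(w(21, 59) + 33016) = (42577 - 1*32353)/(-82 + 33016) = (42577 - 32353)/32934 = 10224*(1/32934) = 1704/5489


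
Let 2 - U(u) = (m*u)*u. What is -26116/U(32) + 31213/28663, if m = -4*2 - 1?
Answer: -230420737/132107767 ≈ -1.7442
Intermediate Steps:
m = -9 (m = -8 - 1 = -9)
U(u) = 2 + 9*u**2 (U(u) = 2 - (-9*u)*u = 2 - (-9)*u**2 = 2 + 9*u**2)
-26116/U(32) + 31213/28663 = -26116/(2 + 9*32**2) + 31213/28663 = -26116/(2 + 9*1024) + 31213*(1/28663) = -26116/(2 + 9216) + 31213/28663 = -26116/9218 + 31213/28663 = -26116*1/9218 + 31213/28663 = -13058/4609 + 31213/28663 = -230420737/132107767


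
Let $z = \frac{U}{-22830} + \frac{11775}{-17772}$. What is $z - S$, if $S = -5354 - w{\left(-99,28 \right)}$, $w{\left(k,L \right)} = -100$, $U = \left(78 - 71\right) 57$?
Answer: $\frac{118414139709}{22540820} \approx 5253.3$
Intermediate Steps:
$U = 399$ ($U = 7 \cdot 57 = 399$)
$z = - \frac{15328571}{22540820}$ ($z = \frac{399}{-22830} + \frac{11775}{-17772} = 399 \left(- \frac{1}{22830}\right) + 11775 \left(- \frac{1}{17772}\right) = - \frac{133}{7610} - \frac{3925}{5924} = - \frac{15328571}{22540820} \approx -0.68004$)
$S = -5254$ ($S = -5354 - -100 = -5354 + 100 = -5254$)
$z - S = - \frac{15328571}{22540820} - -5254 = - \frac{15328571}{22540820} + 5254 = \frac{118414139709}{22540820}$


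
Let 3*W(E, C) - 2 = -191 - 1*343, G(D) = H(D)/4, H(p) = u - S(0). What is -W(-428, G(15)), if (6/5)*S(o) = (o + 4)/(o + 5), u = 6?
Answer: 532/3 ≈ 177.33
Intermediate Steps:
S(o) = 5*(4 + o)/(6*(5 + o)) (S(o) = 5*((o + 4)/(o + 5))/6 = 5*((4 + o)/(5 + o))/6 = 5*(4 + o)/(6*(5 + o)))
H(p) = 16/3 (H(p) = 6 - 5*(4 + 0)/(6*(5 + 0)) = 6 - 5*4/(6*5) = 6 - 1*2/3 = 6 - 2/3 = 16/3)
G(D) = 4/3 (G(D) = (16/3)/4 = (16/3)*(1/4) = 4/3)
W(E, C) = -532/3 (W(E, C) = 2/3 + (-191 - 1*343)/3 = 2/3 + (-191 - 343)/3 = 2/3 + (1/3)*(-534) = 2/3 - 178 = -532/3)
-W(-428, G(15)) = -1*(-532/3) = 532/3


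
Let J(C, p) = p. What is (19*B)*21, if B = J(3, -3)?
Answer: -1197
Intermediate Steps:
B = -3
(19*B)*21 = (19*(-3))*21 = -57*21 = -1197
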